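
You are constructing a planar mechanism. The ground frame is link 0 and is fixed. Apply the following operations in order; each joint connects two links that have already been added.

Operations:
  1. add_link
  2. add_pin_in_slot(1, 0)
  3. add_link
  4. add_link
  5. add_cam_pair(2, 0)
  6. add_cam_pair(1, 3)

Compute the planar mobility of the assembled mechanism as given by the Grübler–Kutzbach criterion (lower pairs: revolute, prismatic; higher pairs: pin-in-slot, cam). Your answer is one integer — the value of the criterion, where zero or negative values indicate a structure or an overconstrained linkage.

M = 6

ground; <1,0,0>
#1 <2,0,0>
PS:1↔0 J2 <2,0,1>
#2 <3,0,1>
#3 <4,0,1>
C:2↔0 J2 <4,0,2>
C:1↔3 J2 <4,0,3>
3×3 − 2×0 − 1×3 = 6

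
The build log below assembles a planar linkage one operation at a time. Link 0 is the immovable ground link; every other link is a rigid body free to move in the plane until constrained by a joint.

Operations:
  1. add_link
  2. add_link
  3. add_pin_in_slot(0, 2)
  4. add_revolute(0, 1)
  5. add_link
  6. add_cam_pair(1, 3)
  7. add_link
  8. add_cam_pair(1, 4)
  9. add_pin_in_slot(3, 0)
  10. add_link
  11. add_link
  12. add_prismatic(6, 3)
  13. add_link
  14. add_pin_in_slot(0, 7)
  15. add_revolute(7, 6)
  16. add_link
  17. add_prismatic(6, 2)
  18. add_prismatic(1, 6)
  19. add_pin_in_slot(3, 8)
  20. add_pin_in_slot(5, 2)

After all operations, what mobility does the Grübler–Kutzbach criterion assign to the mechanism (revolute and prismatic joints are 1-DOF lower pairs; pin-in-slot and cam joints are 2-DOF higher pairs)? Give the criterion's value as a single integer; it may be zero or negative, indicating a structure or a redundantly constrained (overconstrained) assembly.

L=1 J1=0 J2=0
add link → L=2 J1=0 J2=0
add link → L=3 J1=0 J2=0
PS@0,2 dof=2 J2 → L=3 J1=0 J2=1
R@0,1 dof=1 J1 → L=3 J1=1 J2=1
add link → L=4 J1=1 J2=1
C@1,3 dof=2 J2 → L=4 J1=1 J2=2
add link → L=5 J1=1 J2=2
C@1,4 dof=2 J2 → L=5 J1=1 J2=3
PS@3,0 dof=2 J2 → L=5 J1=1 J2=4
add link → L=6 J1=1 J2=4
add link → L=7 J1=1 J2=4
P@6,3 dof=1 J1 → L=7 J1=2 J2=4
add link → L=8 J1=2 J2=4
PS@0,7 dof=2 J2 → L=8 J1=2 J2=5
R@7,6 dof=1 J1 → L=8 J1=3 J2=5
add link → L=9 J1=3 J2=5
P@6,2 dof=1 J1 → L=9 J1=4 J2=5
P@1,6 dof=1 J1 → L=9 J1=5 J2=5
PS@3,8 dof=2 J2 → L=9 J1=5 J2=6
PS@5,2 dof=2 J2 → L=9 J1=5 J2=7
M=3(L−1)−2J1−J2=3·8−2·5−7=7

M = 7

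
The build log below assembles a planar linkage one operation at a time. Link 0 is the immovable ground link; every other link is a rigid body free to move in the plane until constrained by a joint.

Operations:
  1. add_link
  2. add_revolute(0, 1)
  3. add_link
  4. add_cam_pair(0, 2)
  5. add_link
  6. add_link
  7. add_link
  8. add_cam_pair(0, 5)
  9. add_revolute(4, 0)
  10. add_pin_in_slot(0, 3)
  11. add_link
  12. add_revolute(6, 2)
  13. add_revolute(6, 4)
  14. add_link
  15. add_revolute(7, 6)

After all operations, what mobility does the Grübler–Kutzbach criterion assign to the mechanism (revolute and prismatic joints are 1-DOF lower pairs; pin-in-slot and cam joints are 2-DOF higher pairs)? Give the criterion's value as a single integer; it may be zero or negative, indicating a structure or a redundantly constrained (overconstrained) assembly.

[1;0;0] (link 0 is ground)
L+ [2;0;0]
R(0,1)∈J1 [2;1;0]
L+ [3;1;0]
C(0,2)∈J2 [3;1;1]
L+ [4;1;1]
L+ [5;1;1]
L+ [6;1;1]
C(0,5)∈J2 [6;1;2]
R(4,0)∈J1 [6;2;2]
PS(0,3)∈J2 [6;2;3]
L+ [7;2;3]
R(6,2)∈J1 [7;3;3]
R(6,4)∈J1 [7;4;3]
L+ [8;4;3]
R(7,6)∈J1 [8;5;3]
mobility = 21 − 10 − 3 = 8

M = 8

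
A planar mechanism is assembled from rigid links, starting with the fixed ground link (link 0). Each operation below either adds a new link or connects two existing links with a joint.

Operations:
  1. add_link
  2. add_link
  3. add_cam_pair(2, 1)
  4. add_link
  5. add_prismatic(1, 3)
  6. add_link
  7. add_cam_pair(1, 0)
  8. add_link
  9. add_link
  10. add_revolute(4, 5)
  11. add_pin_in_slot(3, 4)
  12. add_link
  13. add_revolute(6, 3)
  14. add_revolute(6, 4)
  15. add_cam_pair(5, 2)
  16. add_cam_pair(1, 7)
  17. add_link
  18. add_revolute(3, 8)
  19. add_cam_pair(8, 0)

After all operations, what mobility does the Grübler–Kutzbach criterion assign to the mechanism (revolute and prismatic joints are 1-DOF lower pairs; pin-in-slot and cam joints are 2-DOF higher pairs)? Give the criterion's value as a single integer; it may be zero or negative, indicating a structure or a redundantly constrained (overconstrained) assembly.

link 0 = ground. State L|J1|J2 = 1|0|0
+link1  2|0|0
+link2  3|0|0
C(2,1) f=2→J2  3|0|1
+link3  4|0|1
P(1,3) f=1→J1  4|1|1
+link4  5|1|1
C(1,0) f=2→J2  5|1|2
+link5  6|1|2
+link6  7|1|2
R(4,5) f=1→J1  7|2|2
PS(3,4) f=2→J2  7|2|3
+link7  8|2|3
R(6,3) f=1→J1  8|3|3
R(6,4) f=1→J1  8|4|3
C(5,2) f=2→J2  8|4|4
C(1,7) f=2→J2  8|4|5
+link8  9|4|5
R(3,8) f=1→J1  9|5|5
C(8,0) f=2→J2  9|5|6
M = 3(9−1)−2·5−6 = 24−10−6 = 8

M = 8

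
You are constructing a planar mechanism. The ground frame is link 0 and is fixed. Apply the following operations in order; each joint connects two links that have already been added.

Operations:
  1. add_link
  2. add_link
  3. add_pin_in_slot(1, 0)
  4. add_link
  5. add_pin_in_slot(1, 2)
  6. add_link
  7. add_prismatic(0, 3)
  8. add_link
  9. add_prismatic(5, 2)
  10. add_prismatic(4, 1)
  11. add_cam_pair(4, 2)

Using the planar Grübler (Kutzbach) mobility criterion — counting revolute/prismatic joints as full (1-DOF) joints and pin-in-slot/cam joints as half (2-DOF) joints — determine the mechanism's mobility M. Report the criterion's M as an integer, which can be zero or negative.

M = 6

L=1 J1=0 J2=0
add link → L=2 J1=0 J2=0
add link → L=3 J1=0 J2=0
PS@1,0 dof=2 J2 → L=3 J1=0 J2=1
add link → L=4 J1=0 J2=1
PS@1,2 dof=2 J2 → L=4 J1=0 J2=2
add link → L=5 J1=0 J2=2
P@0,3 dof=1 J1 → L=5 J1=1 J2=2
add link → L=6 J1=1 J2=2
P@5,2 dof=1 J1 → L=6 J1=2 J2=2
P@4,1 dof=1 J1 → L=6 J1=3 J2=2
C@4,2 dof=2 J2 → L=6 J1=3 J2=3
M=3(L−1)−2J1−J2=3·5−2·3−3=6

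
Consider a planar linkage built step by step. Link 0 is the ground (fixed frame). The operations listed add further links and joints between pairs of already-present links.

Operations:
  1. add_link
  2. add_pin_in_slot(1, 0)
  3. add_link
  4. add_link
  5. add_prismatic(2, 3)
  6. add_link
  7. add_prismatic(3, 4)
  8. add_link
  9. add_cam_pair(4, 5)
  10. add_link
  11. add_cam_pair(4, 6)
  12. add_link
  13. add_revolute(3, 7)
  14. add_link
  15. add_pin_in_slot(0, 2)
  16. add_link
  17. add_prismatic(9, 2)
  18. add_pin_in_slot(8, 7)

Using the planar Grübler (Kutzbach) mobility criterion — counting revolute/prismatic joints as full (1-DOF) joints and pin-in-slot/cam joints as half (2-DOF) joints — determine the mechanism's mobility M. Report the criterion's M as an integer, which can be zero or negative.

ground; <1,0,0>
#1 <2,0,0>
PS:1↔0 J2 <2,0,1>
#2 <3,0,1>
#3 <4,0,1>
P:2↔3 J1 <4,1,1>
#4 <5,1,1>
P:3↔4 J1 <5,2,1>
#5 <6,2,1>
C:4↔5 J2 <6,2,2>
#6 <7,2,2>
C:4↔6 J2 <7,2,3>
#7 <8,2,3>
R:3↔7 J1 <8,3,3>
#8 <9,3,3>
PS:0↔2 J2 <9,3,4>
#9 <10,3,4>
P:9↔2 J1 <10,4,4>
PS:8↔7 J2 <10,4,5>
3×9 − 2×4 − 1×5 = 14

M = 14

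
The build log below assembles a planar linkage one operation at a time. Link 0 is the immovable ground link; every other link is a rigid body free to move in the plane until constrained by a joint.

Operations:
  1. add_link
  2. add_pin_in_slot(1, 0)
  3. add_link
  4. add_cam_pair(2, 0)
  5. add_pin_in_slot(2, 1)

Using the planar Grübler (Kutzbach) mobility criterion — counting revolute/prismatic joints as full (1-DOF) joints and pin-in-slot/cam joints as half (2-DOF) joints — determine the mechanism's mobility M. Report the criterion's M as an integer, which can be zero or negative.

M = 3

[1;0;0] (link 0 is ground)
L+ [2;0;0]
PS(1,0)∈J2 [2;0;1]
L+ [3;0;1]
C(2,0)∈J2 [3;0;2]
PS(2,1)∈J2 [3;0;3]
mobility = 6 − 0 − 3 = 3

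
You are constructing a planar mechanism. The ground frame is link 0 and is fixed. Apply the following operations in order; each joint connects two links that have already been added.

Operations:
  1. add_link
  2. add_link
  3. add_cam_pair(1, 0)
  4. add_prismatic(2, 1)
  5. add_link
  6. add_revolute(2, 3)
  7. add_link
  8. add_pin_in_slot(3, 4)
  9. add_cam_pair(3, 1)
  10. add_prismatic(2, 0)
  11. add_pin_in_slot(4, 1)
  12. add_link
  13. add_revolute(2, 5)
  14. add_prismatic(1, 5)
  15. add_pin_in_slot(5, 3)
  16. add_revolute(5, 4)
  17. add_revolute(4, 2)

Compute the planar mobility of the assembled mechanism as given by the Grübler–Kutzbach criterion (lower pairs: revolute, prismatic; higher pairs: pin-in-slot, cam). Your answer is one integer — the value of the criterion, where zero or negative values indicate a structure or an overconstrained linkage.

M = -4

L=1 J1=0 J2=0
add link → L=2 J1=0 J2=0
add link → L=3 J1=0 J2=0
C@1,0 dof=2 J2 → L=3 J1=0 J2=1
P@2,1 dof=1 J1 → L=3 J1=1 J2=1
add link → L=4 J1=1 J2=1
R@2,3 dof=1 J1 → L=4 J1=2 J2=1
add link → L=5 J1=2 J2=1
PS@3,4 dof=2 J2 → L=5 J1=2 J2=2
C@3,1 dof=2 J2 → L=5 J1=2 J2=3
P@2,0 dof=1 J1 → L=5 J1=3 J2=3
PS@4,1 dof=2 J2 → L=5 J1=3 J2=4
add link → L=6 J1=3 J2=4
R@2,5 dof=1 J1 → L=6 J1=4 J2=4
P@1,5 dof=1 J1 → L=6 J1=5 J2=4
PS@5,3 dof=2 J2 → L=6 J1=5 J2=5
R@5,4 dof=1 J1 → L=6 J1=6 J2=5
R@4,2 dof=1 J1 → L=6 J1=7 J2=5
M=3(L−1)−2J1−J2=3·5−2·7−5=-4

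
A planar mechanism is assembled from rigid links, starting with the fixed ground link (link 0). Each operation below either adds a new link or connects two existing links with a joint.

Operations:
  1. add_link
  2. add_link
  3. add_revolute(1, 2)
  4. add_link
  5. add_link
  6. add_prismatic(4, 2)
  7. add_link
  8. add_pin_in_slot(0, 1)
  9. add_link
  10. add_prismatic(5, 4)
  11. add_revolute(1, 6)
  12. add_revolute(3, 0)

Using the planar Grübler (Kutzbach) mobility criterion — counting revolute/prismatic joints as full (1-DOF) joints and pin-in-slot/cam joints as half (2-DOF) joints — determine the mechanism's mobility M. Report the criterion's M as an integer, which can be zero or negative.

(L,J1,J2)=(1,0,0); link0 fixed
link1: (2,0,0)
link2: (3,0,0)
R 1-2 [J1]: (3,1,0)
link3: (4,1,0)
link4: (5,1,0)
P 4-2 [J1]: (5,2,0)
link5: (6,2,0)
PS 0-1 [J2]: (6,2,1)
link6: (7,2,1)
P 5-4 [J1]: (7,3,1)
R 1-6 [J1]: (7,4,1)
R 3-0 [J1]: (7,5,1)
Grübler: 3·6 − 2·5 − 1 = 7

M = 7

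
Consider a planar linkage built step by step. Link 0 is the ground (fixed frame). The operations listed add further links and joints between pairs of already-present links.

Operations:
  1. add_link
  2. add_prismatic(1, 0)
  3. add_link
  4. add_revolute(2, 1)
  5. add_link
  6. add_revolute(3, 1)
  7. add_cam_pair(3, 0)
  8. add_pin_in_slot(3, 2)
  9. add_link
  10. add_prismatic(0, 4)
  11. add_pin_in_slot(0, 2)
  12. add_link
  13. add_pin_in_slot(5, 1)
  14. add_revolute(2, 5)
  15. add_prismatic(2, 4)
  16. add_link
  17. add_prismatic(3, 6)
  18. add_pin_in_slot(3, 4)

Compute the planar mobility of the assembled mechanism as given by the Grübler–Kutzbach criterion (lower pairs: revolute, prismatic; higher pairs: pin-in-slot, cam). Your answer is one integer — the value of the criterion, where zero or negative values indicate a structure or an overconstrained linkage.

M = -1

ground; <1,0,0>
#1 <2,0,0>
P:1↔0 J1 <2,1,0>
#2 <3,1,0>
R:2↔1 J1 <3,2,0>
#3 <4,2,0>
R:3↔1 J1 <4,3,0>
C:3↔0 J2 <4,3,1>
PS:3↔2 J2 <4,3,2>
#4 <5,3,2>
P:0↔4 J1 <5,4,2>
PS:0↔2 J2 <5,4,3>
#5 <6,4,3>
PS:5↔1 J2 <6,4,4>
R:2↔5 J1 <6,5,4>
P:2↔4 J1 <6,6,4>
#6 <7,6,4>
P:3↔6 J1 <7,7,4>
PS:3↔4 J2 <7,7,5>
3×6 − 2×7 − 1×5 = -1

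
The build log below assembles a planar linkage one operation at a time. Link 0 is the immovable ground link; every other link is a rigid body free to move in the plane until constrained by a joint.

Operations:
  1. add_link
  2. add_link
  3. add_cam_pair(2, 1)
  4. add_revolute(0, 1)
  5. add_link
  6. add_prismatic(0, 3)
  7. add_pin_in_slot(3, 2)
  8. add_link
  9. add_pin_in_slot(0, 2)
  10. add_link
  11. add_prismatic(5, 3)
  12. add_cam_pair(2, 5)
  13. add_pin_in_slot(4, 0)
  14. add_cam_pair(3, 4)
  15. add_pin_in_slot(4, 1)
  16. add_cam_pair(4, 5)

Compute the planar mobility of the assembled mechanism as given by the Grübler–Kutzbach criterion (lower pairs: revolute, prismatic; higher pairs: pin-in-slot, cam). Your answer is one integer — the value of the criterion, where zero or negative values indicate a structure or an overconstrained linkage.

M = 1

ground; <1,0,0>
#1 <2,0,0>
#2 <3,0,0>
C:2↔1 J2 <3,0,1>
R:0↔1 J1 <3,1,1>
#3 <4,1,1>
P:0↔3 J1 <4,2,1>
PS:3↔2 J2 <4,2,2>
#4 <5,2,2>
PS:0↔2 J2 <5,2,3>
#5 <6,2,3>
P:5↔3 J1 <6,3,3>
C:2↔5 J2 <6,3,4>
PS:4↔0 J2 <6,3,5>
C:3↔4 J2 <6,3,6>
PS:4↔1 J2 <6,3,7>
C:4↔5 J2 <6,3,8>
3×5 − 2×3 − 1×8 = 1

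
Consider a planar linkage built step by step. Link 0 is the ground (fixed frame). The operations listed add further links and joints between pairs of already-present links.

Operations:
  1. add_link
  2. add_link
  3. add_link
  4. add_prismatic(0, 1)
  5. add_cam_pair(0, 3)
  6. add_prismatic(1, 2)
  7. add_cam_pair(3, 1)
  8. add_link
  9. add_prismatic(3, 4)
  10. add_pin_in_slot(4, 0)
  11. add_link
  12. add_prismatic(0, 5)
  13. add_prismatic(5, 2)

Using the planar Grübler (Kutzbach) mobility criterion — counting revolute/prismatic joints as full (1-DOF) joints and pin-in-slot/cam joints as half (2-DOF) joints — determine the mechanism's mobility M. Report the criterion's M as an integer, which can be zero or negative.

[1;0;0] (link 0 is ground)
L+ [2;0;0]
L+ [3;0;0]
L+ [4;0;0]
P(0,1)∈J1 [4;1;0]
C(0,3)∈J2 [4;1;1]
P(1,2)∈J1 [4;2;1]
C(3,1)∈J2 [4;2;2]
L+ [5;2;2]
P(3,4)∈J1 [5;3;2]
PS(4,0)∈J2 [5;3;3]
L+ [6;3;3]
P(0,5)∈J1 [6;4;3]
P(5,2)∈J1 [6;5;3]
mobility = 15 − 10 − 3 = 2

M = 2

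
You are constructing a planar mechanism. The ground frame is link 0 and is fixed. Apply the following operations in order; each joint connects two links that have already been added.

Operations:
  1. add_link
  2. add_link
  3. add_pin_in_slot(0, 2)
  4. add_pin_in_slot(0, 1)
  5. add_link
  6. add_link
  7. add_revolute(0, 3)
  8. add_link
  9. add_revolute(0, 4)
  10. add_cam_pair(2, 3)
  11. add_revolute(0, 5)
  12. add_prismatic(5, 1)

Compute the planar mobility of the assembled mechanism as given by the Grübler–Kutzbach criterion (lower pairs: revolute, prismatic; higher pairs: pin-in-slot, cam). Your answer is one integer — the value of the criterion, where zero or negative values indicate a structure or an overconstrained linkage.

link 0 = ground. State L|J1|J2 = 1|0|0
+link1  2|0|0
+link2  3|0|0
PS(0,2) f=2→J2  3|0|1
PS(0,1) f=2→J2  3|0|2
+link3  4|0|2
+link4  5|0|2
R(0,3) f=1→J1  5|1|2
+link5  6|1|2
R(0,4) f=1→J1  6|2|2
C(2,3) f=2→J2  6|2|3
R(0,5) f=1→J1  6|3|3
P(5,1) f=1→J1  6|4|3
M = 3(6−1)−2·4−3 = 15−8−3 = 4

M = 4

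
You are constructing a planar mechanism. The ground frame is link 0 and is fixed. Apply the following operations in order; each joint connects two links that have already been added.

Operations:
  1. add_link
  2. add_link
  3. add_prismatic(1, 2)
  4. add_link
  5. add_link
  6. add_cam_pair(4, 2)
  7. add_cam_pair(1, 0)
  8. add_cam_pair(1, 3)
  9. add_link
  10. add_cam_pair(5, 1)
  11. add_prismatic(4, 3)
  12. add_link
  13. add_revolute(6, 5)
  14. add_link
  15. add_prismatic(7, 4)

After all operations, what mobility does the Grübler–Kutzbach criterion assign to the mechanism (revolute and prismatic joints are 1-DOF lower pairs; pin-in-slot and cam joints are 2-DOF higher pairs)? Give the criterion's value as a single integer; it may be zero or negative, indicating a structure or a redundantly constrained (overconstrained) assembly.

M = 9

[1;0;0] (link 0 is ground)
L+ [2;0;0]
L+ [3;0;0]
P(1,2)∈J1 [3;1;0]
L+ [4;1;0]
L+ [5;1;0]
C(4,2)∈J2 [5;1;1]
C(1,0)∈J2 [5;1;2]
C(1,3)∈J2 [5;1;3]
L+ [6;1;3]
C(5,1)∈J2 [6;1;4]
P(4,3)∈J1 [6;2;4]
L+ [7;2;4]
R(6,5)∈J1 [7;3;4]
L+ [8;3;4]
P(7,4)∈J1 [8;4;4]
mobility = 21 − 8 − 4 = 9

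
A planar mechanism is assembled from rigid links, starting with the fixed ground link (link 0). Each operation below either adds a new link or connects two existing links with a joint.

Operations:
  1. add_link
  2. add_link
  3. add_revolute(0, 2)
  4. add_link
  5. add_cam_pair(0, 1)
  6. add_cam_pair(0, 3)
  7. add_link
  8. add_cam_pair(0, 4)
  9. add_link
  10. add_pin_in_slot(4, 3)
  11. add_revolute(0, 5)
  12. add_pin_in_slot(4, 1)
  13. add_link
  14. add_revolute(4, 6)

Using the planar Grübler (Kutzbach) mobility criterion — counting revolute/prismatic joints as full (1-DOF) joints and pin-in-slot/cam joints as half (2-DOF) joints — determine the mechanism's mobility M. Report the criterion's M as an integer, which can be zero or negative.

M = 7

(L,J1,J2)=(1,0,0); link0 fixed
link1: (2,0,0)
link2: (3,0,0)
R 0-2 [J1]: (3,1,0)
link3: (4,1,0)
C 0-1 [J2]: (4,1,1)
C 0-3 [J2]: (4,1,2)
link4: (5,1,2)
C 0-4 [J2]: (5,1,3)
link5: (6,1,3)
PS 4-3 [J2]: (6,1,4)
R 0-5 [J1]: (6,2,4)
PS 4-1 [J2]: (6,2,5)
link6: (7,2,5)
R 4-6 [J1]: (7,3,5)
Grübler: 3·6 − 2·3 − 5 = 7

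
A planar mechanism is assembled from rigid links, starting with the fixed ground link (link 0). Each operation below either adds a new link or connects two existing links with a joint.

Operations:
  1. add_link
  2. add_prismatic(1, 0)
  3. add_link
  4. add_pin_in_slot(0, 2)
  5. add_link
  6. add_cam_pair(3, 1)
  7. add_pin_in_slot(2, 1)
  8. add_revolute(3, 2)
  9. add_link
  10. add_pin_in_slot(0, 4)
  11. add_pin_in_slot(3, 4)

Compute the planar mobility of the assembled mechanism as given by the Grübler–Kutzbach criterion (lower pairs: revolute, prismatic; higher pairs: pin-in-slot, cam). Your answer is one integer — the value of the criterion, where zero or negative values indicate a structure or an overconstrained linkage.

link 0 = ground. State L|J1|J2 = 1|0|0
+link1  2|0|0
P(1,0) f=1→J1  2|1|0
+link2  3|1|0
PS(0,2) f=2→J2  3|1|1
+link3  4|1|1
C(3,1) f=2→J2  4|1|2
PS(2,1) f=2→J2  4|1|3
R(3,2) f=1→J1  4|2|3
+link4  5|2|3
PS(0,4) f=2→J2  5|2|4
PS(3,4) f=2→J2  5|2|5
M = 3(5−1)−2·2−5 = 12−4−5 = 3

M = 3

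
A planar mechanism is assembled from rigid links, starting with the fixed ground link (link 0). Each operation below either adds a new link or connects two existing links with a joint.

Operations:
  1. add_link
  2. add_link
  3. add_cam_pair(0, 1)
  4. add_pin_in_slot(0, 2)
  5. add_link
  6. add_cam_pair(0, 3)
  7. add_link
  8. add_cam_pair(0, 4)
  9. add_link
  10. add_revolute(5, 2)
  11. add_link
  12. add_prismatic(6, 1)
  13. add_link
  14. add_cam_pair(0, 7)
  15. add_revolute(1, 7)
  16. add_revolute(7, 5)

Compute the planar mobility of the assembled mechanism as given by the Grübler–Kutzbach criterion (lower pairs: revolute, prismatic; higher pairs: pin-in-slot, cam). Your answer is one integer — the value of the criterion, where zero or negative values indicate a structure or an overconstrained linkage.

ground; <1,0,0>
#1 <2,0,0>
#2 <3,0,0>
C:0↔1 J2 <3,0,1>
PS:0↔2 J2 <3,0,2>
#3 <4,0,2>
C:0↔3 J2 <4,0,3>
#4 <5,0,3>
C:0↔4 J2 <5,0,4>
#5 <6,0,4>
R:5↔2 J1 <6,1,4>
#6 <7,1,4>
P:6↔1 J1 <7,2,4>
#7 <8,2,4>
C:0↔7 J2 <8,2,5>
R:1↔7 J1 <8,3,5>
R:7↔5 J1 <8,4,5>
3×7 − 2×4 − 1×5 = 8

M = 8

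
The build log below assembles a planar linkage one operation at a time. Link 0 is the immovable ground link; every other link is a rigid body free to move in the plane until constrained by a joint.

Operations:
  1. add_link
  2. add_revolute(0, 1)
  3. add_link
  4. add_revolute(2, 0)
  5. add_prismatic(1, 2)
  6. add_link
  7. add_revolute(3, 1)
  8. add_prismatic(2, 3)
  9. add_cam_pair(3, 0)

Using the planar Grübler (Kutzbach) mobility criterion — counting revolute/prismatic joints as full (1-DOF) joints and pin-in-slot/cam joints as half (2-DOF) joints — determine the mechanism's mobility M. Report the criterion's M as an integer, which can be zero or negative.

L=1 J1=0 J2=0
add link → L=2 J1=0 J2=0
R@0,1 dof=1 J1 → L=2 J1=1 J2=0
add link → L=3 J1=1 J2=0
R@2,0 dof=1 J1 → L=3 J1=2 J2=0
P@1,2 dof=1 J1 → L=3 J1=3 J2=0
add link → L=4 J1=3 J2=0
R@3,1 dof=1 J1 → L=4 J1=4 J2=0
P@2,3 dof=1 J1 → L=4 J1=5 J2=0
C@3,0 dof=2 J2 → L=4 J1=5 J2=1
M=3(L−1)−2J1−J2=3·3−2·5−1=-2

M = -2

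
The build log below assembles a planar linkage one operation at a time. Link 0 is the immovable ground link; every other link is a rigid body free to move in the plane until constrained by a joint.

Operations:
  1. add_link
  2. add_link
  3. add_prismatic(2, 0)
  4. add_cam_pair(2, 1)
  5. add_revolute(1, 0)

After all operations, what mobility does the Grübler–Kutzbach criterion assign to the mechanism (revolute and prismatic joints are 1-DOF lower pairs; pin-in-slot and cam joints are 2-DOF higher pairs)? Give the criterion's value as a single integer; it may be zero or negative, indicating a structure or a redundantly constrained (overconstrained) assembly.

L=1 J1=0 J2=0
add link → L=2 J1=0 J2=0
add link → L=3 J1=0 J2=0
P@2,0 dof=1 J1 → L=3 J1=1 J2=0
C@2,1 dof=2 J2 → L=3 J1=1 J2=1
R@1,0 dof=1 J1 → L=3 J1=2 J2=1
M=3(L−1)−2J1−J2=3·2−2·2−1=1

M = 1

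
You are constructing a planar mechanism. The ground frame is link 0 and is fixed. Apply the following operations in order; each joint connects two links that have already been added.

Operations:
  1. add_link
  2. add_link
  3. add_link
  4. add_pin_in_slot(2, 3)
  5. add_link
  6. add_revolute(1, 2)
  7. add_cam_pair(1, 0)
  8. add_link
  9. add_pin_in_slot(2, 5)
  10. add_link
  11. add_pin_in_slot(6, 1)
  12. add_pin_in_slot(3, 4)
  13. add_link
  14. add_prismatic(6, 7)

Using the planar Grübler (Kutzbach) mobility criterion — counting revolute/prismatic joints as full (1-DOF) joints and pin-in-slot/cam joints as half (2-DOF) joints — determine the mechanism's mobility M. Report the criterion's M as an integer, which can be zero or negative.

ground; <1,0,0>
#1 <2,0,0>
#2 <3,0,0>
#3 <4,0,0>
PS:2↔3 J2 <4,0,1>
#4 <5,0,1>
R:1↔2 J1 <5,1,1>
C:1↔0 J2 <5,1,2>
#5 <6,1,2>
PS:2↔5 J2 <6,1,3>
#6 <7,1,3>
PS:6↔1 J2 <7,1,4>
PS:3↔4 J2 <7,1,5>
#7 <8,1,5>
P:6↔7 J1 <8,2,5>
3×7 − 2×2 − 1×5 = 12

M = 12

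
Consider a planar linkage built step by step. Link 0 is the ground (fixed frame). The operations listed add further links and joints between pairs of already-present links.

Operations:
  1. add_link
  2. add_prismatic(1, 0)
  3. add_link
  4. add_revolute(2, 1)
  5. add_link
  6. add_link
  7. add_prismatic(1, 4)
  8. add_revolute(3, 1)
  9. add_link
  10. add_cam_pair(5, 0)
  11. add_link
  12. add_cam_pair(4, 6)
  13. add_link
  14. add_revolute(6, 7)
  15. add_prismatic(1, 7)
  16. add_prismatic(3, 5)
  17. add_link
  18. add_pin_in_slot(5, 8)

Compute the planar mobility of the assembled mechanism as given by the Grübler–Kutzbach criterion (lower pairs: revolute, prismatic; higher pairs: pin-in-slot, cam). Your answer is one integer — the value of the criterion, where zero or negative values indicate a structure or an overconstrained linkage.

link 0 = ground. State L|J1|J2 = 1|0|0
+link1  2|0|0
P(1,0) f=1→J1  2|1|0
+link2  3|1|0
R(2,1) f=1→J1  3|2|0
+link3  4|2|0
+link4  5|2|0
P(1,4) f=1→J1  5|3|0
R(3,1) f=1→J1  5|4|0
+link5  6|4|0
C(5,0) f=2→J2  6|4|1
+link6  7|4|1
C(4,6) f=2→J2  7|4|2
+link7  8|4|2
R(6,7) f=1→J1  8|5|2
P(1,7) f=1→J1  8|6|2
P(3,5) f=1→J1  8|7|2
+link8  9|7|2
PS(5,8) f=2→J2  9|7|3
M = 3(9−1)−2·7−3 = 24−14−3 = 7

M = 7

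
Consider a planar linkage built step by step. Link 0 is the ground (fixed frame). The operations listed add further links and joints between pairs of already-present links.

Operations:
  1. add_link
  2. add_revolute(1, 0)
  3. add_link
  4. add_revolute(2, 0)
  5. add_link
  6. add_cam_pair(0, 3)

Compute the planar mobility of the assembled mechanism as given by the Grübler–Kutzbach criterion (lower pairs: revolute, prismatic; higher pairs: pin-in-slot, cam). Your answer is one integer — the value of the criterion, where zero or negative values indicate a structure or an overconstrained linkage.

(L,J1,J2)=(1,0,0); link0 fixed
link1: (2,0,0)
R 1-0 [J1]: (2,1,0)
link2: (3,1,0)
R 2-0 [J1]: (3,2,0)
link3: (4,2,0)
C 0-3 [J2]: (4,2,1)
Grübler: 3·3 − 2·2 − 1 = 4

M = 4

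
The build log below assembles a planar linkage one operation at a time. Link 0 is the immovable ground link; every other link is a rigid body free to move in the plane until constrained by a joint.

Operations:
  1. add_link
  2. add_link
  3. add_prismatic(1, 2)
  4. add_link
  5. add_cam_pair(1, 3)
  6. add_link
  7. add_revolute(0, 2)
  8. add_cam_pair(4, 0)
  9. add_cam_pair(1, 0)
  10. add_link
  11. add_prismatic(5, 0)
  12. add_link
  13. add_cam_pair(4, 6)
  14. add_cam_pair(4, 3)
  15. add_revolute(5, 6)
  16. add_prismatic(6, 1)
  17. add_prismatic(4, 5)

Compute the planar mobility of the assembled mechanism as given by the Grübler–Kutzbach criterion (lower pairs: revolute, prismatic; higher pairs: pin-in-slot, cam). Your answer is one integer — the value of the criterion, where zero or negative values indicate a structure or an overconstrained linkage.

M = 1

(L,J1,J2)=(1,0,0); link0 fixed
link1: (2,0,0)
link2: (3,0,0)
P 1-2 [J1]: (3,1,0)
link3: (4,1,0)
C 1-3 [J2]: (4,1,1)
link4: (5,1,1)
R 0-2 [J1]: (5,2,1)
C 4-0 [J2]: (5,2,2)
C 1-0 [J2]: (5,2,3)
link5: (6,2,3)
P 5-0 [J1]: (6,3,3)
link6: (7,3,3)
C 4-6 [J2]: (7,3,4)
C 4-3 [J2]: (7,3,5)
R 5-6 [J1]: (7,4,5)
P 6-1 [J1]: (7,5,5)
P 4-5 [J1]: (7,6,5)
Grübler: 3·6 − 2·6 − 5 = 1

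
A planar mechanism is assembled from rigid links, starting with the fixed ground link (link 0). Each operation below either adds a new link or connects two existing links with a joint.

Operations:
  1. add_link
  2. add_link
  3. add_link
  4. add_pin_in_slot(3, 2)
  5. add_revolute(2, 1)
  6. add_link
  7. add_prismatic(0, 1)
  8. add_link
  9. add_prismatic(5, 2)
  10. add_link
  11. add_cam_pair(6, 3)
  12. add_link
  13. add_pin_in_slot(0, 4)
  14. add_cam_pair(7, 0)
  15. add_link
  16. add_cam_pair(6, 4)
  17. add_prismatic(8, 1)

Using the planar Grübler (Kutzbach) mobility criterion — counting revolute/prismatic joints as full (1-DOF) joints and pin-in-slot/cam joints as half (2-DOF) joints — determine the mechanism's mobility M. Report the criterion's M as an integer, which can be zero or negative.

link 0 = ground. State L|J1|J2 = 1|0|0
+link1  2|0|0
+link2  3|0|0
+link3  4|0|0
PS(3,2) f=2→J2  4|0|1
R(2,1) f=1→J1  4|1|1
+link4  5|1|1
P(0,1) f=1→J1  5|2|1
+link5  6|2|1
P(5,2) f=1→J1  6|3|1
+link6  7|3|1
C(6,3) f=2→J2  7|3|2
+link7  8|3|2
PS(0,4) f=2→J2  8|3|3
C(7,0) f=2→J2  8|3|4
+link8  9|3|4
C(6,4) f=2→J2  9|3|5
P(8,1) f=1→J1  9|4|5
M = 3(9−1)−2·4−5 = 24−8−5 = 11

M = 11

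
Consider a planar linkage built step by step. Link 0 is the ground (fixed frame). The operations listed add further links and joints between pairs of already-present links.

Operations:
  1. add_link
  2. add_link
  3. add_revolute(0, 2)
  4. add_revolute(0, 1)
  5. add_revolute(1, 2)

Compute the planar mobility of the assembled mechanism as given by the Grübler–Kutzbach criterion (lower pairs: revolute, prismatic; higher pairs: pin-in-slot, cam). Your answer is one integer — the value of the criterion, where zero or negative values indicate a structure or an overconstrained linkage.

M = 0

ground; <1,0,0>
#1 <2,0,0>
#2 <3,0,0>
R:0↔2 J1 <3,1,0>
R:0↔1 J1 <3,2,0>
R:1↔2 J1 <3,3,0>
3×2 − 2×3 − 1×0 = 0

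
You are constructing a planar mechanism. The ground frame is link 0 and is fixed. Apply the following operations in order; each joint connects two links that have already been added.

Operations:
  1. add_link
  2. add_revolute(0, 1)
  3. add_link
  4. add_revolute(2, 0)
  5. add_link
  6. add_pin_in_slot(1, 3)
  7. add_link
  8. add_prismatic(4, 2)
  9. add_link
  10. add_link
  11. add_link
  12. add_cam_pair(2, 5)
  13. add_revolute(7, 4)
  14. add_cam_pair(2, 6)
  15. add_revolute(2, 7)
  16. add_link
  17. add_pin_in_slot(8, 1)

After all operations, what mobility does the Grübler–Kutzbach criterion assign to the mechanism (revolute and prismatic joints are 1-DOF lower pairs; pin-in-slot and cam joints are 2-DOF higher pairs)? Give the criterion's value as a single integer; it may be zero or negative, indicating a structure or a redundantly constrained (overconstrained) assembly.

(L,J1,J2)=(1,0,0); link0 fixed
link1: (2,0,0)
R 0-1 [J1]: (2,1,0)
link2: (3,1,0)
R 2-0 [J1]: (3,2,0)
link3: (4,2,0)
PS 1-3 [J2]: (4,2,1)
link4: (5,2,1)
P 4-2 [J1]: (5,3,1)
link5: (6,3,1)
link6: (7,3,1)
link7: (8,3,1)
C 2-5 [J2]: (8,3,2)
R 7-4 [J1]: (8,4,2)
C 2-6 [J2]: (8,4,3)
R 2-7 [J1]: (8,5,3)
link8: (9,5,3)
PS 8-1 [J2]: (9,5,4)
Grübler: 3·8 − 2·5 − 4 = 10

M = 10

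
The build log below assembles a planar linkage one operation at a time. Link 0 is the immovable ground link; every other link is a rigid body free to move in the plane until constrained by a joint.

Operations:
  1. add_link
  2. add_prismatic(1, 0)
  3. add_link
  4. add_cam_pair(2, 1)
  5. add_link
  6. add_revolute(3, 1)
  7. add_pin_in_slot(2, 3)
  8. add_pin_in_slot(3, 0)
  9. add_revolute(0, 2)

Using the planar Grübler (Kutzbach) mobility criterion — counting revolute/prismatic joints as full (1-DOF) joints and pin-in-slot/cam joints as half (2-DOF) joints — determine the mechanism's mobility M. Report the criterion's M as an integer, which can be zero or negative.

L=1 J1=0 J2=0
add link → L=2 J1=0 J2=0
P@1,0 dof=1 J1 → L=2 J1=1 J2=0
add link → L=3 J1=1 J2=0
C@2,1 dof=2 J2 → L=3 J1=1 J2=1
add link → L=4 J1=1 J2=1
R@3,1 dof=1 J1 → L=4 J1=2 J2=1
PS@2,3 dof=2 J2 → L=4 J1=2 J2=2
PS@3,0 dof=2 J2 → L=4 J1=2 J2=3
R@0,2 dof=1 J1 → L=4 J1=3 J2=3
M=3(L−1)−2J1−J2=3·3−2·3−3=0

M = 0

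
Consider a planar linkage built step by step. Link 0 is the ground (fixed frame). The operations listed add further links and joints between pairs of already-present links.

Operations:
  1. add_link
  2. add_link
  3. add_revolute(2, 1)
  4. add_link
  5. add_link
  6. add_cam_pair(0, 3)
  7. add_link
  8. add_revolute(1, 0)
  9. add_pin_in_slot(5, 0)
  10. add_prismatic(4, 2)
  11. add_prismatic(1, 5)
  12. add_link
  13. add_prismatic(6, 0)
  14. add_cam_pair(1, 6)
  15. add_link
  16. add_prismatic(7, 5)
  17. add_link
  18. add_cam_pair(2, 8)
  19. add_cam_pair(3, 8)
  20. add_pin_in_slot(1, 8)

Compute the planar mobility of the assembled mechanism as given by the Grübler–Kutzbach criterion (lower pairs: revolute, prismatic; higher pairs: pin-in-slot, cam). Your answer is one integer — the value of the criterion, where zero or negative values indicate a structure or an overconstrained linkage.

link 0 = ground. State L|J1|J2 = 1|0|0
+link1  2|0|0
+link2  3|0|0
R(2,1) f=1→J1  3|1|0
+link3  4|1|0
+link4  5|1|0
C(0,3) f=2→J2  5|1|1
+link5  6|1|1
R(1,0) f=1→J1  6|2|1
PS(5,0) f=2→J2  6|2|2
P(4,2) f=1→J1  6|3|2
P(1,5) f=1→J1  6|4|2
+link6  7|4|2
P(6,0) f=1→J1  7|5|2
C(1,6) f=2→J2  7|5|3
+link7  8|5|3
P(7,5) f=1→J1  8|6|3
+link8  9|6|3
C(2,8) f=2→J2  9|6|4
C(3,8) f=2→J2  9|6|5
PS(1,8) f=2→J2  9|6|6
M = 3(9−1)−2·6−6 = 24−12−6 = 6

M = 6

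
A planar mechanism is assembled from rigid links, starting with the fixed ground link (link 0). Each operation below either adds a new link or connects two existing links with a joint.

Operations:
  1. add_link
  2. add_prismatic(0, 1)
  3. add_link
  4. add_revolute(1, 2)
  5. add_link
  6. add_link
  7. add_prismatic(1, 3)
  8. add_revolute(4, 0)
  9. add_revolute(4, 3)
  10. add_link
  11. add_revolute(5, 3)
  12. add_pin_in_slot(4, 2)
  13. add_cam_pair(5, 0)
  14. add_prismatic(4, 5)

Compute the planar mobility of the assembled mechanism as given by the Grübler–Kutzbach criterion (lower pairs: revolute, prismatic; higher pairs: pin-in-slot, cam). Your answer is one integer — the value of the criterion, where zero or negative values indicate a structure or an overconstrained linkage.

ground; <1,0,0>
#1 <2,0,0>
P:0↔1 J1 <2,1,0>
#2 <3,1,0>
R:1↔2 J1 <3,2,0>
#3 <4,2,0>
#4 <5,2,0>
P:1↔3 J1 <5,3,0>
R:4↔0 J1 <5,4,0>
R:4↔3 J1 <5,5,0>
#5 <6,5,0>
R:5↔3 J1 <6,6,0>
PS:4↔2 J2 <6,6,1>
C:5↔0 J2 <6,6,2>
P:4↔5 J1 <6,7,2>
3×5 − 2×7 − 1×2 = -1

M = -1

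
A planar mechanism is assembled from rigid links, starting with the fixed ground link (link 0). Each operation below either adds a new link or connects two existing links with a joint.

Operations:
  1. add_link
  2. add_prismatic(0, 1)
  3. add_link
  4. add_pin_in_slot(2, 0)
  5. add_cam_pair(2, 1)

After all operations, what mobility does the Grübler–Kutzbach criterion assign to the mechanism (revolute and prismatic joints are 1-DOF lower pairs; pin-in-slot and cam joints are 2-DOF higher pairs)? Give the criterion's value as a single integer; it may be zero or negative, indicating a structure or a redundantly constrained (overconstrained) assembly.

(L,J1,J2)=(1,0,0); link0 fixed
link1: (2,0,0)
P 0-1 [J1]: (2,1,0)
link2: (3,1,0)
PS 2-0 [J2]: (3,1,1)
C 2-1 [J2]: (3,1,2)
Grübler: 3·2 − 2·1 − 2 = 2

M = 2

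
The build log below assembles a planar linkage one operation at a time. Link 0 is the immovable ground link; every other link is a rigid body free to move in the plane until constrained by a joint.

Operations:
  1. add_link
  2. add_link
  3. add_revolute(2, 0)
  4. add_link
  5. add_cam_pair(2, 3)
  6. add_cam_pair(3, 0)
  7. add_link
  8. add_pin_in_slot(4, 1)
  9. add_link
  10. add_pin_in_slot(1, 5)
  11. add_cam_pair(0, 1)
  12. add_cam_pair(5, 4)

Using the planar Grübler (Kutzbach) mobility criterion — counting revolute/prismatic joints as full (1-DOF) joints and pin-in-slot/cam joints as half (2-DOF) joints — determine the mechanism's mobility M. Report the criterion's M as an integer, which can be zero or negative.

M = 7

[1;0;0] (link 0 is ground)
L+ [2;0;0]
L+ [3;0;0]
R(2,0)∈J1 [3;1;0]
L+ [4;1;0]
C(2,3)∈J2 [4;1;1]
C(3,0)∈J2 [4;1;2]
L+ [5;1;2]
PS(4,1)∈J2 [5;1;3]
L+ [6;1;3]
PS(1,5)∈J2 [6;1;4]
C(0,1)∈J2 [6;1;5]
C(5,4)∈J2 [6;1;6]
mobility = 15 − 2 − 6 = 7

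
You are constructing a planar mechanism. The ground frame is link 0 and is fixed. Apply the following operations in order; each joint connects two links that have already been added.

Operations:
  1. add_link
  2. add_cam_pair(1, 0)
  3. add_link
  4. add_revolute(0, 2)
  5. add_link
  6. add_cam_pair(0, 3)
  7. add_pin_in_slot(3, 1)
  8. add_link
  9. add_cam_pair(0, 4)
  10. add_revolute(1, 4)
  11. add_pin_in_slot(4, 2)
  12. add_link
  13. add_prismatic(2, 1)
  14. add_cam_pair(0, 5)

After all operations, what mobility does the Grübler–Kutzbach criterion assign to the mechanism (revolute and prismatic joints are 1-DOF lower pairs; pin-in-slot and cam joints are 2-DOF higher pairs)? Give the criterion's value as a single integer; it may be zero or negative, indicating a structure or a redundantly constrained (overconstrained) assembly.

link 0 = ground. State L|J1|J2 = 1|0|0
+link1  2|0|0
C(1,0) f=2→J2  2|0|1
+link2  3|0|1
R(0,2) f=1→J1  3|1|1
+link3  4|1|1
C(0,3) f=2→J2  4|1|2
PS(3,1) f=2→J2  4|1|3
+link4  5|1|3
C(0,4) f=2→J2  5|1|4
R(1,4) f=1→J1  5|2|4
PS(4,2) f=2→J2  5|2|5
+link5  6|2|5
P(2,1) f=1→J1  6|3|5
C(0,5) f=2→J2  6|3|6
M = 3(6−1)−2·3−6 = 15−6−6 = 3

M = 3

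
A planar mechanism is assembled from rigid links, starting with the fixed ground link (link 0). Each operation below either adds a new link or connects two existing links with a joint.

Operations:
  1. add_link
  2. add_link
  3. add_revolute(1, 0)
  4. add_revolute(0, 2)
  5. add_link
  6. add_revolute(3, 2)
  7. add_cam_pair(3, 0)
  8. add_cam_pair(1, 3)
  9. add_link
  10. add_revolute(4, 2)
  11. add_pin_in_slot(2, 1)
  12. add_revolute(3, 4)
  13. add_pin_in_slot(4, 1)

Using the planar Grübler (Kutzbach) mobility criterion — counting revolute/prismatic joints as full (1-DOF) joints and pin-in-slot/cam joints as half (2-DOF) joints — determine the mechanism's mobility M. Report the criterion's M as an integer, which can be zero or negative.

M = -2

[1;0;0] (link 0 is ground)
L+ [2;0;0]
L+ [3;0;0]
R(1,0)∈J1 [3;1;0]
R(0,2)∈J1 [3;2;0]
L+ [4;2;0]
R(3,2)∈J1 [4;3;0]
C(3,0)∈J2 [4;3;1]
C(1,3)∈J2 [4;3;2]
L+ [5;3;2]
R(4,2)∈J1 [5;4;2]
PS(2,1)∈J2 [5;4;3]
R(3,4)∈J1 [5;5;3]
PS(4,1)∈J2 [5;5;4]
mobility = 12 − 10 − 4 = -2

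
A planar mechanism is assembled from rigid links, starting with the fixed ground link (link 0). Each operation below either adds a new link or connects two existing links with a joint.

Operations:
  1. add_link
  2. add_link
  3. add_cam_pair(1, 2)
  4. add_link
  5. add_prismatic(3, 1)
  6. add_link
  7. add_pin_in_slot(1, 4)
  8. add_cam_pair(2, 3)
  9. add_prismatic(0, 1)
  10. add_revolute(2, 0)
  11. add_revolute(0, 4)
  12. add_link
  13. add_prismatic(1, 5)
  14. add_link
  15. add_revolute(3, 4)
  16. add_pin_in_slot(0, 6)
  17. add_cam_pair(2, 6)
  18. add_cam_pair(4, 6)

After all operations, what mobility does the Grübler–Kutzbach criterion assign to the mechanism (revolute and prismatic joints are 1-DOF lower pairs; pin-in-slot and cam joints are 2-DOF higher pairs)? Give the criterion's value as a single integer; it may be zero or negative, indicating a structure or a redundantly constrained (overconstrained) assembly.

L=1 J1=0 J2=0
add link → L=2 J1=0 J2=0
add link → L=3 J1=0 J2=0
C@1,2 dof=2 J2 → L=3 J1=0 J2=1
add link → L=4 J1=0 J2=1
P@3,1 dof=1 J1 → L=4 J1=1 J2=1
add link → L=5 J1=1 J2=1
PS@1,4 dof=2 J2 → L=5 J1=1 J2=2
C@2,3 dof=2 J2 → L=5 J1=1 J2=3
P@0,1 dof=1 J1 → L=5 J1=2 J2=3
R@2,0 dof=1 J1 → L=5 J1=3 J2=3
R@0,4 dof=1 J1 → L=5 J1=4 J2=3
add link → L=6 J1=4 J2=3
P@1,5 dof=1 J1 → L=6 J1=5 J2=3
add link → L=7 J1=5 J2=3
R@3,4 dof=1 J1 → L=7 J1=6 J2=3
PS@0,6 dof=2 J2 → L=7 J1=6 J2=4
C@2,6 dof=2 J2 → L=7 J1=6 J2=5
C@4,6 dof=2 J2 → L=7 J1=6 J2=6
M=3(L−1)−2J1−J2=3·6−2·6−6=0

M = 0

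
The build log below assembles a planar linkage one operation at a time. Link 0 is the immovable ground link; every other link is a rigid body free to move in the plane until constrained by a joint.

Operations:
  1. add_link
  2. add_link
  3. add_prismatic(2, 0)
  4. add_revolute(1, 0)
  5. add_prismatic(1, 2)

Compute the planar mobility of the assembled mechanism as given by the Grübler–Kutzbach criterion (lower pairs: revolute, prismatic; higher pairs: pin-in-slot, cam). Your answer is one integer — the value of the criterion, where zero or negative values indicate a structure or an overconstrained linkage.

L=1 J1=0 J2=0
add link → L=2 J1=0 J2=0
add link → L=3 J1=0 J2=0
P@2,0 dof=1 J1 → L=3 J1=1 J2=0
R@1,0 dof=1 J1 → L=3 J1=2 J2=0
P@1,2 dof=1 J1 → L=3 J1=3 J2=0
M=3(L−1)−2J1−J2=3·2−2·3−0=0

M = 0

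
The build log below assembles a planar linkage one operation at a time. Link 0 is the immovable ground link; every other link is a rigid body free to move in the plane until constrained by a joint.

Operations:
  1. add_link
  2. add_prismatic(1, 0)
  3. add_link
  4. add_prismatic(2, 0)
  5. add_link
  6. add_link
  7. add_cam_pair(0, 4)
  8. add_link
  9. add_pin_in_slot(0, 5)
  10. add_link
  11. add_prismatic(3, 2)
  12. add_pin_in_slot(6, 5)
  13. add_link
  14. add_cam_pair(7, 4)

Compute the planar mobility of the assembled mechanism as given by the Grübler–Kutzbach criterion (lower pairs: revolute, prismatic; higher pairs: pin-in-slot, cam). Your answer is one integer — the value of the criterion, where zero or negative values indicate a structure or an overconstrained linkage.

[1;0;0] (link 0 is ground)
L+ [2;0;0]
P(1,0)∈J1 [2;1;0]
L+ [3;1;0]
P(2,0)∈J1 [3;2;0]
L+ [4;2;0]
L+ [5;2;0]
C(0,4)∈J2 [5;2;1]
L+ [6;2;1]
PS(0,5)∈J2 [6;2;2]
L+ [7;2;2]
P(3,2)∈J1 [7;3;2]
PS(6,5)∈J2 [7;3;3]
L+ [8;3;3]
C(7,4)∈J2 [8;3;4]
mobility = 21 − 6 − 4 = 11

M = 11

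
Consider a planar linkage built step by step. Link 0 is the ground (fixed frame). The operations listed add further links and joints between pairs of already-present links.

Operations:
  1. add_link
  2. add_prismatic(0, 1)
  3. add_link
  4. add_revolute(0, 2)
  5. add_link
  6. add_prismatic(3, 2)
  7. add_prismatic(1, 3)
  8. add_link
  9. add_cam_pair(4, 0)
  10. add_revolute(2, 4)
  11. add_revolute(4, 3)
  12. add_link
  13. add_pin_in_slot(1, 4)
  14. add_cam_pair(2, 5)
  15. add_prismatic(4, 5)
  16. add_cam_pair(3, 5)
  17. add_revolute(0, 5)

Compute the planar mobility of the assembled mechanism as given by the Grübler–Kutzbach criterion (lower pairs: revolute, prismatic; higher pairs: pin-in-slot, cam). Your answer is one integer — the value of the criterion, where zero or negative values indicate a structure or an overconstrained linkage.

link 0 = ground. State L|J1|J2 = 1|0|0
+link1  2|0|0
P(0,1) f=1→J1  2|1|0
+link2  3|1|0
R(0,2) f=1→J1  3|2|0
+link3  4|2|0
P(3,2) f=1→J1  4|3|0
P(1,3) f=1→J1  4|4|0
+link4  5|4|0
C(4,0) f=2→J2  5|4|1
R(2,4) f=1→J1  5|5|1
R(4,3) f=1→J1  5|6|1
+link5  6|6|1
PS(1,4) f=2→J2  6|6|2
C(2,5) f=2→J2  6|6|3
P(4,5) f=1→J1  6|7|3
C(3,5) f=2→J2  6|7|4
R(0,5) f=1→J1  6|8|4
M = 3(6−1)−2·8−4 = 15−16−4 = -5

M = -5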